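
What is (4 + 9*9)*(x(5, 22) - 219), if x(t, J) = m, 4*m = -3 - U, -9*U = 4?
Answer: -672095/36 ≈ -18669.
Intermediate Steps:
U = -4/9 (U = -⅑*4 = -4/9 ≈ -0.44444)
m = -23/36 (m = (-3 - 1*(-4/9))/4 = (-3 + 4/9)/4 = (¼)*(-23/9) = -23/36 ≈ -0.63889)
x(t, J) = -23/36
(4 + 9*9)*(x(5, 22) - 219) = (4 + 9*9)*(-23/36 - 219) = (4 + 81)*(-7907/36) = 85*(-7907/36) = -672095/36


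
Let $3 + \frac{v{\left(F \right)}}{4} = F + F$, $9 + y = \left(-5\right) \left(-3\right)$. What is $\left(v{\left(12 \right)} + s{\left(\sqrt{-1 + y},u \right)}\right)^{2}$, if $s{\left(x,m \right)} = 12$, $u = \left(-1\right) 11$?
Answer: $9216$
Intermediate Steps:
$u = -11$
$y = 6$ ($y = -9 - -15 = -9 + 15 = 6$)
$v{\left(F \right)} = -12 + 8 F$ ($v{\left(F \right)} = -12 + 4 \left(F + F\right) = -12 + 4 \cdot 2 F = -12 + 8 F$)
$\left(v{\left(12 \right)} + s{\left(\sqrt{-1 + y},u \right)}\right)^{2} = \left(\left(-12 + 8 \cdot 12\right) + 12\right)^{2} = \left(\left(-12 + 96\right) + 12\right)^{2} = \left(84 + 12\right)^{2} = 96^{2} = 9216$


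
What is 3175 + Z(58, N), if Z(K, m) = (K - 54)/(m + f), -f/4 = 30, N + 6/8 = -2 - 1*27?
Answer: 1901809/599 ≈ 3175.0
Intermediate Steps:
N = -119/4 (N = -¾ + (-2 - 1*27) = -¾ + (-2 - 27) = -¾ - 29 = -119/4 ≈ -29.750)
f = -120 (f = -4*30 = -120)
Z(K, m) = (-54 + K)/(-120 + m) (Z(K, m) = (K - 54)/(m - 120) = (-54 + K)/(-120 + m))
3175 + Z(58, N) = 3175 + (-54 + 58)/(-120 - 119/4) = 3175 + 4/(-599/4) = 3175 - 4/599*4 = 3175 - 16/599 = 1901809/599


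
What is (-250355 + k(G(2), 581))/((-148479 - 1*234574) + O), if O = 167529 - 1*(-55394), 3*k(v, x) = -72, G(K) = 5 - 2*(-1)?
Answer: 3737/2390 ≈ 1.5636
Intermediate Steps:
G(K) = 7 (G(K) = 5 + 2 = 7)
k(v, x) = -24 (k(v, x) = (1/3)*(-72) = -24)
O = 222923 (O = 167529 + 55394 = 222923)
(-250355 + k(G(2), 581))/((-148479 - 1*234574) + O) = (-250355 - 24)/((-148479 - 1*234574) + 222923) = -250379/((-148479 - 234574) + 222923) = -250379/(-383053 + 222923) = -250379/(-160130) = -250379*(-1/160130) = 3737/2390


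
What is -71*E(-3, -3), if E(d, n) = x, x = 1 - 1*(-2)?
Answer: -213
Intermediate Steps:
x = 3 (x = 1 + 2 = 3)
E(d, n) = 3
-71*E(-3, -3) = -71*3 = -213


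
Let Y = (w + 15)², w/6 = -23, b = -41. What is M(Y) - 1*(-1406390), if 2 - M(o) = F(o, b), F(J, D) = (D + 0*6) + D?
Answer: 1406474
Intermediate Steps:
w = -138 (w = 6*(-23) = -138)
Y = 15129 (Y = (-138 + 15)² = (-123)² = 15129)
F(J, D) = 2*D (F(J, D) = (D + 0) + D = D + D = 2*D)
M(o) = 84 (M(o) = 2 - 2*(-41) = 2 - 1*(-82) = 2 + 82 = 84)
M(Y) - 1*(-1406390) = 84 - 1*(-1406390) = 84 + 1406390 = 1406474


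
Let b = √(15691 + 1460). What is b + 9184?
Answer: 9184 + √17151 ≈ 9315.0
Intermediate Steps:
b = √17151 ≈ 130.96
b + 9184 = √17151 + 9184 = 9184 + √17151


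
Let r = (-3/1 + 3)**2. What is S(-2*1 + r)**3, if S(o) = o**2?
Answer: 64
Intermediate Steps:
r = 0 (r = (-3*1 + 3)**2 = (-3 + 3)**2 = 0**2 = 0)
S(-2*1 + r)**3 = ((-2*1 + 0)**2)**3 = ((-2 + 0)**2)**3 = ((-2)**2)**3 = 4**3 = 64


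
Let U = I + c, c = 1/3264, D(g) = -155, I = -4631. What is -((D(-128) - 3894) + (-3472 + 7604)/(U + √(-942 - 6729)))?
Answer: 925653723420635729/228562573931905 + 44021071872*I*√7671/228562573931905 ≈ 4049.9 + 0.016869*I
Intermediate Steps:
c = 1/3264 ≈ 0.00030637
U = -15115583/3264 (U = -4631 + 1/3264 = -15115583/3264 ≈ -4631.0)
-((D(-128) - 3894) + (-3472 + 7604)/(U + √(-942 - 6729))) = -((-155 - 3894) + (-3472 + 7604)/(-15115583/3264 + √(-942 - 6729))) = -(-4049 + 4132/(-15115583/3264 + √(-7671))) = -(-4049 + 4132/(-15115583/3264 + I*√7671)) = 4049 - 4132/(-15115583/3264 + I*√7671)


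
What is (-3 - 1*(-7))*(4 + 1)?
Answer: 20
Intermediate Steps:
(-3 - 1*(-7))*(4 + 1) = (-3 + 7)*5 = 4*5 = 20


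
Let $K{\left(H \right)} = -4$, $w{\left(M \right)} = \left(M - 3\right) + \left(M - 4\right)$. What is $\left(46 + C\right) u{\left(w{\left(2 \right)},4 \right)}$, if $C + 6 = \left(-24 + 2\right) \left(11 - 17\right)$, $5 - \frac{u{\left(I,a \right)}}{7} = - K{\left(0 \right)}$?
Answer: $1204$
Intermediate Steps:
$w{\left(M \right)} = -7 + 2 M$ ($w{\left(M \right)} = \left(-3 + M\right) + \left(M - 4\right) = \left(-3 + M\right) + \left(-4 + M\right) = -7 + 2 M$)
$u{\left(I,a \right)} = 7$ ($u{\left(I,a \right)} = 35 - 7 \left(\left(-1\right) \left(-4\right)\right) = 35 - 28 = 7$)
$C = 126$ ($C = -6 + \left(-24 + 2\right) \left(11 - 17\right) = -6 - -132 = -6 + 132 = 126$)
$\left(46 + C\right) u{\left(w{\left(2 \right)},4 \right)} = \left(46 + 126\right) 7 = 172 \cdot 7 = 1204$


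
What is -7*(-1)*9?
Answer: 63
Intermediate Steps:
-7*(-1)*9 = 7*9 = 63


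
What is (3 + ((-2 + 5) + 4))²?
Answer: 100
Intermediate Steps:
(3 + ((-2 + 5) + 4))² = (3 + (3 + 4))² = (3 + 7)² = 10² = 100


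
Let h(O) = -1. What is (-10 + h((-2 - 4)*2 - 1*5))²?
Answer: 121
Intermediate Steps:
(-10 + h((-2 - 4)*2 - 1*5))² = (-10 - 1)² = (-11)² = 121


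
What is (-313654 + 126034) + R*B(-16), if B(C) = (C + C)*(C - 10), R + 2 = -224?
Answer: -375652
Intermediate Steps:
R = -226 (R = -2 - 224 = -226)
B(C) = 2*C*(-10 + C) (B(C) = (2*C)*(-10 + C) = 2*C*(-10 + C))
(-313654 + 126034) + R*B(-16) = (-313654 + 126034) - 452*(-16)*(-10 - 16) = -187620 - 452*(-16)*(-26) = -187620 - 226*832 = -187620 - 188032 = -375652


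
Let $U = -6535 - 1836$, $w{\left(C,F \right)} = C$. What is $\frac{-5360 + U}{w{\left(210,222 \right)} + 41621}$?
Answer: $- \frac{13731}{41831} \approx -0.32825$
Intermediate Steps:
$U = -8371$ ($U = -6535 - 1836 = -8371$)
$\frac{-5360 + U}{w{\left(210,222 \right)} + 41621} = \frac{-5360 - 8371}{210 + 41621} = - \frac{13731}{41831}$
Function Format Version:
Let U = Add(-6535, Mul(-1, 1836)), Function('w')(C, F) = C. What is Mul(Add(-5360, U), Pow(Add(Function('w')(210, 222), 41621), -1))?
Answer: Rational(-13731, 41831) ≈ -0.32825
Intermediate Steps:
U = -8371 (U = Add(-6535, -1836) = -8371)
Mul(Add(-5360, U), Pow(Add(Function('w')(210, 222), 41621), -1)) = Mul(Add(-5360, -8371), Pow(Add(210, 41621), -1)) = Mul(-13731, Pow(41831, -1)) = Mul(-13731, Rational(1, 41831)) = Rational(-13731, 41831)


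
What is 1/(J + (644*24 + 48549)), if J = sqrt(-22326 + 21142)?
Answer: 64005/4096641209 - 4*I*sqrt(74)/4096641209 ≈ 1.5624e-5 - 8.3994e-9*I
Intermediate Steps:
J = 4*I*sqrt(74) (J = sqrt(-1184) = 4*I*sqrt(74) ≈ 34.409*I)
1/(J + (644*24 + 48549)) = 1/(4*I*sqrt(74) + (644*24 + 48549)) = 1/(4*I*sqrt(74) + (15456 + 48549)) = 1/(4*I*sqrt(74) + 64005) = 1/(64005 + 4*I*sqrt(74))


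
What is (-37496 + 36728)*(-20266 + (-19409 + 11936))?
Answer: 21303552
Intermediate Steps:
(-37496 + 36728)*(-20266 + (-19409 + 11936)) = -768*(-20266 - 7473) = -768*(-27739) = 21303552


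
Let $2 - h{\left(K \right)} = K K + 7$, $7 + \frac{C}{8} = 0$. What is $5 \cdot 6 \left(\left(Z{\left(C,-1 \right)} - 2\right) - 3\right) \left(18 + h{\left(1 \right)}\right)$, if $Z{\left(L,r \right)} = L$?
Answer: $-21960$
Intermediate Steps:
$C = -56$ ($C = -56 + 8 \cdot 0 = -56 + 0 = -56$)
$h{\left(K \right)} = -5 - K^{2}$ ($h{\left(K \right)} = 2 - \left(K K + 7\right) = 2 - \left(K^{2} + 7\right) = 2 - \left(7 + K^{2}\right) = -5 - K^{2}$)
$5 \cdot 6 \left(\left(Z{\left(C,-1 \right)} - 2\right) - 3\right) \left(18 + h{\left(1 \right)}\right) = 5 \cdot 6 \left(\left(-56 - 2\right) - 3\right) \left(18 - 6\right) = 30 \left(-58 - 3\right) \left(18 - 6\right) = 30 \left(-61\right) \left(18 - 6\right) = - 1830 \left(18 - 6\right) = \left(-1830\right) 12 = -21960$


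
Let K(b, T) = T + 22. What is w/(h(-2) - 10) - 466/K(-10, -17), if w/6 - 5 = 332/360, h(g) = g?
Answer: -17309/180 ≈ -96.161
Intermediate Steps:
K(b, T) = 22 + T
w = 533/15 (w = 30 + 6*(332/360) = 30 + 6*(332*(1/360)) = 30 + 6*(83/90) = 30 + 83/15 = 533/15 ≈ 35.533)
w/(h(-2) - 10) - 466/K(-10, -17) = 533/(15*(-2 - 10)) - 466/(22 - 17) = 533/(15*(-2 - 10*1)) - 466/5 = 533/(15*(-2 - 10)) - 466*⅕ = (533/15)/(-12) - 466/5 = (533/15)*(-1/12) - 466/5 = -533/180 - 466/5 = -17309/180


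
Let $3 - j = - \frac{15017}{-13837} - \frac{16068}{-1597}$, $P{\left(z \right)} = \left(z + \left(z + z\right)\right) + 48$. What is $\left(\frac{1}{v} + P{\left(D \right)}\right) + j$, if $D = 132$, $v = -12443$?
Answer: $\frac{119842889817985}{274961544227} \approx 435.85$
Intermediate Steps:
$P{\left(z \right)} = 48 + 3 z$ ($P{\left(z \right)} = \left(z + 2 z\right) + 48 = 3 z + 48 = 48 + 3 z$)
$j = - \frac{180021998}{22097689}$ ($j = 3 - \left(- \frac{15017}{-13837} - \frac{16068}{-1597}\right) = 3 - \left(\left(-15017\right) \left(- \frac{1}{13837}\right) - - \frac{16068}{1597}\right) = 3 - \left(\frac{15017}{13837} + \frac{16068}{1597}\right) = 3 - \frac{246315065}{22097689} = - \frac{180021998}{22097689} \approx -8.1466$)
$\left(\frac{1}{v} + P{\left(D \right)}\right) + j = \left(\frac{1}{-12443} + \left(48 + 3 \cdot 132\right)\right) - \frac{180021998}{22097689} = \left(- \frac{1}{12443} + \left(48 + 396\right)\right) - \frac{180021998}{22097689} = \left(- \frac{1}{12443} + 444\right) - \frac{180021998}{22097689} = \frac{5524691}{12443} - \frac{180021998}{22097689} = \frac{119842889817985}{274961544227}$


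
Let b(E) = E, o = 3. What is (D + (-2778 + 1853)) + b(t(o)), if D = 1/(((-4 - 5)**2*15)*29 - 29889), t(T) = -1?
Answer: -4950395/5346 ≈ -926.00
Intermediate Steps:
D = 1/5346 (D = 1/(((-9)**2*15)*29 - 29889) = 1/((81*15)*29 - 29889) = 1/(1215*29 - 29889) = 1/(35235 - 29889) = 1/5346 ≈ 0.00018706)
(D + (-2778 + 1853)) + b(t(o)) = (1/5346 + (-2778 + 1853)) - 1 = (1/5346 - 925) - 1 = -4945049/5346 - 1 = -4950395/5346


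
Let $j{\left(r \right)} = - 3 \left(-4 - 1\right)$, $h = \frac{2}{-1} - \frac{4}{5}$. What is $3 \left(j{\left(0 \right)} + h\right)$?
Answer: $\frac{183}{5} \approx 36.6$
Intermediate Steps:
$h = - \frac{14}{5}$ ($h = 2 \left(-1\right) - \frac{4}{5} = -2 - \frac{4}{5} = - \frac{14}{5} \approx -2.8$)
$j{\left(r \right)} = 15$ ($j{\left(r \right)} = \left(-3\right) \left(-5\right) = 15$)
$3 \left(j{\left(0 \right)} + h\right) = 3 \left(15 - \frac{14}{5}\right) = 3 \cdot \frac{61}{5} = \frac{183}{5}$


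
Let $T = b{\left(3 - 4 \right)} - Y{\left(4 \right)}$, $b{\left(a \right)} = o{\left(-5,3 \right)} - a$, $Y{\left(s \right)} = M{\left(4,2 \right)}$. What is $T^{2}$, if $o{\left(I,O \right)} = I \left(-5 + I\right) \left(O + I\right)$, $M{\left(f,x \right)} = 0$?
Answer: $9801$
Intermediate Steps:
$Y{\left(s \right)} = 0$
$o{\left(I,O \right)} = I \left(-5 + I\right) \left(I + O\right)$
$b{\left(a \right)} = -100 - a$ ($b{\left(a \right)} = - 5 \left(\left(-5\right)^{2} - -25 - 15 - 15\right) - a = - 5 \left(25 + 25 - 15 - 15\right) - a = \left(-5\right) 20 - a = -100 - a$)
$T = -99$ ($T = \left(-100 - \left(3 - 4\right)\right) - 0 = \left(-100 - \left(3 - 4\right)\right) + 0 = \left(-100 - -1\right) + 0 = \left(-100 + 1\right) + 0 = -99 + 0 = -99$)
$T^{2} = \left(-99\right)^{2} = 9801$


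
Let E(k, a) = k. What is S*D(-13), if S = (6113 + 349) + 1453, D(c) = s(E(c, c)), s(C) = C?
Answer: -102895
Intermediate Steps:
D(c) = c
S = 7915 (S = 6462 + 1453 = 7915)
S*D(-13) = 7915*(-13) = -102895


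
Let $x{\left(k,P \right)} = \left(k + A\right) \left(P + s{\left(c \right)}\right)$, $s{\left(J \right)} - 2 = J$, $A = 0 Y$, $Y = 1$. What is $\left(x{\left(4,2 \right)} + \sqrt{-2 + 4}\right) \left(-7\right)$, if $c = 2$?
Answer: $-168 - 7 \sqrt{2} \approx -177.9$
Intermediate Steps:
$A = 0$ ($A = 0 \cdot 1 = 0$)
$s{\left(J \right)} = 2 + J$
$x{\left(k,P \right)} = k \left(4 + P\right)$ ($x{\left(k,P \right)} = \left(k + 0\right) \left(P + \left(2 + 2\right)\right) = k \left(P + 4\right) = k \left(4 + P\right)$)
$\left(x{\left(4,2 \right)} + \sqrt{-2 + 4}\right) \left(-7\right) = \left(4 \left(4 + 2\right) + \sqrt{-2 + 4}\right) \left(-7\right) = \left(4 \cdot 6 + \sqrt{2}\right) \left(-7\right) = \left(24 + \sqrt{2}\right) \left(-7\right) = -168 - 7 \sqrt{2}$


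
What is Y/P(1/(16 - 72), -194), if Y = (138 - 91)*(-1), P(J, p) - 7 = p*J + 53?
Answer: -1316/1777 ≈ -0.74057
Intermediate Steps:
P(J, p) = 60 + J*p (P(J, p) = 7 + (p*J + 53) = 7 + (J*p + 53) = 7 + (53 + J*p) = 60 + J*p)
Y = -47 (Y = 47*(-1) = -47)
Y/P(1/(16 - 72), -194) = -47/(60 - 194/(16 - 72)) = -47/(60 - 194/(-56)) = -47/(60 - 1/56*(-194)) = -47/(60 + 97/28) = -47/1777/28 = -47*28/1777 = -1316/1777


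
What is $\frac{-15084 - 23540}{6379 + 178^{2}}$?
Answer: $- \frac{2272}{2239} \approx -1.0147$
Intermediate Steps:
$\frac{-15084 - 23540}{6379 + 178^{2}} = - \frac{38624}{6379 + 31684} = - \frac{38624}{38063} = \left(-38624\right) \frac{1}{38063} = - \frac{2272}{2239}$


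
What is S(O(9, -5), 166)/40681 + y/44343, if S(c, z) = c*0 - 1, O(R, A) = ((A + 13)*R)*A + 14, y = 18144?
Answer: 82007969/200435287 ≈ 0.40915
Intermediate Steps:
O(R, A) = 14 + A*R*(13 + A) (O(R, A) = ((13 + A)*R)*A + 14 = (R*(13 + A))*A + 14 = A*R*(13 + A) + 14 = 14 + A*R*(13 + A))
S(c, z) = -1 (S(c, z) = 0 - 1 = -1)
S(O(9, -5), 166)/40681 + y/44343 = -1/40681 + 18144/44343 = -1*1/40681 + 18144*(1/44343) = -1/40681 + 2016/4927 = 82007969/200435287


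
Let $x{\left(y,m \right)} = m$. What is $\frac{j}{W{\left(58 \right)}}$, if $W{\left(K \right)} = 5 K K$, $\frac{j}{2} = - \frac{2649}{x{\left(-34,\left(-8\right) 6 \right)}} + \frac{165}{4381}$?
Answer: $\frac{3871063}{589507360} \approx 0.0065666$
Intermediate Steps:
$j = \frac{3871063}{35048}$ ($j = 2 \left(- \frac{2649}{\left(-8\right) 6} + \frac{165}{4381}\right) = 2 \left(- \frac{2649}{-48} + 165 \cdot \frac{1}{4381}\right) = 2 \left(\left(-2649\right) \left(- \frac{1}{48}\right) + \frac{165}{4381}\right) = 2 \left(\frac{883}{16} + \frac{165}{4381}\right) = 2 \cdot \frac{3871063}{70096} = \frac{3871063}{35048} \approx 110.45$)
$W{\left(K \right)} = 5 K^{2}$
$\frac{j}{W{\left(58 \right)}} = \frac{3871063}{35048 \cdot 5 \cdot 58^{2}} = \frac{3871063}{35048 \cdot 5 \cdot 3364} = \frac{3871063}{35048 \cdot 16820} = \frac{3871063}{35048} \cdot \frac{1}{16820} = \frac{3871063}{589507360}$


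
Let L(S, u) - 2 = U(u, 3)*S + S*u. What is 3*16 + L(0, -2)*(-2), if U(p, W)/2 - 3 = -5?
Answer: 44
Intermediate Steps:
U(p, W) = -4 (U(p, W) = 6 + 2*(-5) = 6 - 10 = -4)
L(S, u) = 2 - 4*S + S*u (L(S, u) = 2 + (-4*S + S*u) = 2 - 4*S + S*u)
3*16 + L(0, -2)*(-2) = 3*16 + (2 - 4*0 + 0*(-2))*(-2) = 48 + (2 + 0 + 0)*(-2) = 48 + 2*(-2) = 48 - 4 = 44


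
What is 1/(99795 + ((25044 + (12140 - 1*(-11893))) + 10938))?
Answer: 1/159810 ≈ 6.2574e-6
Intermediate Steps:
1/(99795 + ((25044 + (12140 - 1*(-11893))) + 10938)) = 1/(99795 + ((25044 + (12140 + 11893)) + 10938)) = 1/(99795 + ((25044 + 24033) + 10938)) = 1/(99795 + (49077 + 10938)) = 1/(99795 + 60015) = 1/159810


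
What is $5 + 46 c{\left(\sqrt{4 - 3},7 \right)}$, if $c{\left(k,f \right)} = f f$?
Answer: $2259$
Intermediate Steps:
$c{\left(k,f \right)} = f^{2}$
$5 + 46 c{\left(\sqrt{4 - 3},7 \right)} = 5 + 46 \cdot 7^{2} = 5 + 46 \cdot 49 = 5 + 2254 = 2259$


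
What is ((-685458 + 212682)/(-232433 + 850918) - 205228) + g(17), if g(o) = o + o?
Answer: -126909883866/618485 ≈ -2.0519e+5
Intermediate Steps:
g(o) = 2*o
((-685458 + 212682)/(-232433 + 850918) - 205228) + g(17) = ((-685458 + 212682)/(-232433 + 850918) - 205228) + 2*17 = (-472776/618485 - 205228) + 34 = -126930912356/618485 + 34 = -126909883866/618485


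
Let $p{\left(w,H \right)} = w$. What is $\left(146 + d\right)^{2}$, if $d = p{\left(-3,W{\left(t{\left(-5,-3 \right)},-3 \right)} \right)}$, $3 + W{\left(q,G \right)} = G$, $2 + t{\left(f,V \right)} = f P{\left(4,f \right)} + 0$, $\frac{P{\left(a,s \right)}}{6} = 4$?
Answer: $20449$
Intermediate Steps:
$P{\left(a,s \right)} = 24$ ($P{\left(a,s \right)} = 6 \cdot 4 = 24$)
$t{\left(f,V \right)} = -2 + 24 f$ ($t{\left(f,V \right)} = -2 + \left(f 24 + 0\right) = -2 + \left(24 f + 0\right) = -2 + 24 f$)
$W{\left(q,G \right)} = -3 + G$
$d = -3$
$\left(146 + d\right)^{2} = \left(146 - 3\right)^{2} = 143^{2} = 20449$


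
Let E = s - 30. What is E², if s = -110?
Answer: 19600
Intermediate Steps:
E = -140 (E = -110 - 30 = -140)
E² = (-140)² = 19600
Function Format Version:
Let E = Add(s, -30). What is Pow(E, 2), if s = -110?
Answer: 19600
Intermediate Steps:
E = -140 (E = Add(-110, -30) = -140)
Pow(E, 2) = Pow(-140, 2) = 19600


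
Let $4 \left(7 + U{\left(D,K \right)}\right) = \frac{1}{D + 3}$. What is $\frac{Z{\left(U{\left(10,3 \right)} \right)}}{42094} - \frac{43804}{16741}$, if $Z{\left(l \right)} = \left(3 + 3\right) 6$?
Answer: $- \frac{921641450}{352347827} \approx -2.6157$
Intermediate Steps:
$U{\left(D,K \right)} = -7 + \frac{1}{4 \left(3 + D\right)}$ ($U{\left(D,K \right)} = -7 + \frac{1}{4 \left(D + 3\right)} = -7 + \frac{1}{4 \left(3 + D\right)}$)
$Z{\left(l \right)} = 36$ ($Z{\left(l \right)} = 6 \cdot 6 = 36$)
$\frac{Z{\left(U{\left(10,3 \right)} \right)}}{42094} - \frac{43804}{16741} = \frac{36}{42094} - \frac{43804}{16741} = 36 \cdot \frac{1}{42094} - \frac{43804}{16741} = \frac{18}{21047} - \frac{43804}{16741} = - \frac{921641450}{352347827}$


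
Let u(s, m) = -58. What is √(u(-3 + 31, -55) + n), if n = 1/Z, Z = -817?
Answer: I*√38715179/817 ≈ 7.6159*I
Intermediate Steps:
n = -1/817 (n = 1/(-817) = -1/817 ≈ -0.0012240)
√(u(-3 + 31, -55) + n) = √(-58 - 1/817) = √(-47387/817) = I*√38715179/817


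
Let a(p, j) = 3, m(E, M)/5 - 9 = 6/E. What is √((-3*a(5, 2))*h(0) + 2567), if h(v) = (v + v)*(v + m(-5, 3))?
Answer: √2567 ≈ 50.666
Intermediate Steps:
m(E, M) = 45 + 30/E (m(E, M) = 45 + 5*(6/E) = 45 + 30/E)
h(v) = 2*v*(39 + v) (h(v) = (v + v)*(v + (45 + 30/(-5))) = (2*v)*(v + (45 + 30*(-⅕))) = (2*v)*(v + (45 - 6)) = (2*v)*(v + 39) = (2*v)*(39 + v) = 2*v*(39 + v))
√((-3*a(5, 2))*h(0) + 2567) = √((-3*3)*(2*0*(39 + 0)) + 2567) = √(-18*0*39 + 2567) = √(-9*0 + 2567) = √(0 + 2567) = √2567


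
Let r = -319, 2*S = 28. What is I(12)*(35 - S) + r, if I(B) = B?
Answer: -67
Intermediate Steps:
S = 14 (S = (1/2)*28 = 14)
I(12)*(35 - S) + r = 12*(35 - 1*14) - 319 = 12*(35 - 14) - 319 = 12*21 - 319 = 252 - 319 = -67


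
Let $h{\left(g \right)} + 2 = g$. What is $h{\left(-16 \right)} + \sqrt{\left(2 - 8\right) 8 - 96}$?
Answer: $-18 + 12 i \approx -18.0 + 12.0 i$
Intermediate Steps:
$h{\left(g \right)} = -2 + g$
$h{\left(-16 \right)} + \sqrt{\left(2 - 8\right) 8 - 96} = \left(-2 - 16\right) + \sqrt{\left(2 - 8\right) 8 - 96} = -18 + \sqrt{\left(2 - 8\right) 8 - 96} = -18 + \sqrt{\left(-6\right) 8 - 96} = -18 + \sqrt{-48 - 96} = -18 + \sqrt{-144} = -18 + 12 i$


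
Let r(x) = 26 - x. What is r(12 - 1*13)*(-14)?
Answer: -378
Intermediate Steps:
r(12 - 1*13)*(-14) = (26 - (12 - 1*13))*(-14) = (26 - (12 - 13))*(-14) = (26 - 1*(-1))*(-14) = (26 + 1)*(-14) = 27*(-14) = -378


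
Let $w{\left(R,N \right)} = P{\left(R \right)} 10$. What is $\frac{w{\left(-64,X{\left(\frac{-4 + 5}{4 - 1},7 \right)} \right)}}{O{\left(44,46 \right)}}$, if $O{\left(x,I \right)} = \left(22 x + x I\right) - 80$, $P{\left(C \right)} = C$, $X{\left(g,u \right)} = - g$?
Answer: $- \frac{20}{91} \approx -0.21978$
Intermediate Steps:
$w{\left(R,N \right)} = 10 R$ ($w{\left(R,N \right)} = R 10 = 10 R$)
$O{\left(x,I \right)} = -80 + 22 x + I x$ ($O{\left(x,I \right)} = \left(22 x + I x\right) - 80 = -80 + 22 x + I x$)
$\frac{w{\left(-64,X{\left(\frac{-4 + 5}{4 - 1},7 \right)} \right)}}{O{\left(44,46 \right)}} = \frac{10 \left(-64\right)}{-80 + 22 \cdot 44 + 46 \cdot 44} = - \frac{640}{-80 + 968 + 2024} = - \frac{640}{2912} = \left(-640\right) \frac{1}{2912} = - \frac{20}{91}$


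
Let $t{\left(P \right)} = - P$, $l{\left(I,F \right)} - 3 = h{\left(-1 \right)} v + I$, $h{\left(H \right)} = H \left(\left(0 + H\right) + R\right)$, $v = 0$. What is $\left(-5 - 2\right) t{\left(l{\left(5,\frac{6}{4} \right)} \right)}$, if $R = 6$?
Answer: $56$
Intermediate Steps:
$h{\left(H \right)} = H \left(6 + H\right)$ ($h{\left(H \right)} = H \left(\left(0 + H\right) + 6\right) = H \left(H + 6\right) = H \left(6 + H\right)$)
$l{\left(I,F \right)} = 3 + I$ ($l{\left(I,F \right)} = 3 + \left(- (6 - 1) 0 + I\right) = 3 + \left(\left(-1\right) 5 \cdot 0 + I\right) = 3 + \left(\left(-5\right) 0 + I\right) = 3 + \left(0 + I\right) = 3 + I$)
$\left(-5 - 2\right) t{\left(l{\left(5,\frac{6}{4} \right)} \right)} = \left(-5 - 2\right) \left(- (3 + 5)\right) = - 7 \left(\left(-1\right) 8\right) = \left(-7\right) \left(-8\right) = 56$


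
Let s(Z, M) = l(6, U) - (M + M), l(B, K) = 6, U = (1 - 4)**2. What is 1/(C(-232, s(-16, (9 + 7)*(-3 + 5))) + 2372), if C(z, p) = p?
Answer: 1/2314 ≈ 0.00043215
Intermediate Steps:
U = 9 (U = (-3)**2 = 9)
s(Z, M) = 6 - 2*M (s(Z, M) = 6 - (M + M) = 6 - 2*M)
1/(C(-232, s(-16, (9 + 7)*(-3 + 5))) + 2372) = 1/((6 - 2*(9 + 7)*(-3 + 5)) + 2372) = 1/((6 - 32*2) + 2372) = 1/((6 - 2*32) + 2372) = 1/((6 - 64) + 2372) = 1/(-58 + 2372) = 1/2314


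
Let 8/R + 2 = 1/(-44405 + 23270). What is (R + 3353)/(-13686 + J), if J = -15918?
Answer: -141565583/1251390684 ≈ -0.11313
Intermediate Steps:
R = -169080/42271 (R = 8/(-2 + 1/(-44405 + 23270)) = 8/(-2 + 1/(-21135)) = 8/(-2 - 1/21135) = 8/(-42271/21135) = 8*(-21135/42271) = -169080/42271 ≈ -3.9999)
(R + 3353)/(-13686 + J) = (-169080/42271 + 3353)/(-13686 - 15918) = (141565583/42271)/(-29604) = (141565583/42271)*(-1/29604) = -141565583/1251390684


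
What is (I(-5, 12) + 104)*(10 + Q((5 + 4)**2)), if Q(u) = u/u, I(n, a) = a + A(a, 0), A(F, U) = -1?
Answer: 1265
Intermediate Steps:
I(n, a) = -1 + a (I(n, a) = a - 1 = -1 + a)
Q(u) = 1
(I(-5, 12) + 104)*(10 + Q((5 + 4)**2)) = ((-1 + 12) + 104)*(10 + 1) = (11 + 104)*11 = 115*11 = 1265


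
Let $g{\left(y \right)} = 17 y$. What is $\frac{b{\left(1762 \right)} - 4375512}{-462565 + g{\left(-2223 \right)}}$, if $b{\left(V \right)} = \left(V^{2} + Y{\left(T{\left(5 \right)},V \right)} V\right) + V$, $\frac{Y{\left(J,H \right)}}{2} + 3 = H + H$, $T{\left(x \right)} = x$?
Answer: $- \frac{5569449}{250178} \approx -22.262$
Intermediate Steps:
$Y{\left(J,H \right)} = -6 + 4 H$ ($Y{\left(J,H \right)} = -6 + 2 \left(H + H\right) = -6 + 2 \cdot 2 H = -6 + 4 H$)
$b{\left(V \right)} = V + V^{2} + V \left(-6 + 4 V\right)$ ($b{\left(V \right)} = \left(V^{2} + \left(-6 + 4 V\right) V\right) + V = \left(V^{2} + V \left(-6 + 4 V\right)\right) + V = V + V^{2} + V \left(-6 + 4 V\right)$)
$\frac{b{\left(1762 \right)} - 4375512}{-462565 + g{\left(-2223 \right)}} = \frac{5 \cdot 1762 \left(-1 + 1762\right) - 4375512}{-462565 + 17 \left(-2223\right)} = \frac{5 \cdot 1762 \cdot 1761 - 4375512}{-462565 - 37791} = \frac{15514410 - 4375512}{-500356} = 11138898 \left(- \frac{1}{500356}\right) = - \frac{5569449}{250178}$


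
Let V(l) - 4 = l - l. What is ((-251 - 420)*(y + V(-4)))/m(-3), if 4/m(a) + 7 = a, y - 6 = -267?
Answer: -862235/2 ≈ -4.3112e+5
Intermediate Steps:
y = -261 (y = 6 - 267 = -261)
V(l) = 4 (V(l) = 4 + (l - l) = 4 + 0 = 4)
m(a) = 4/(-7 + a)
((-251 - 420)*(y + V(-4)))/m(-3) = ((-251 - 420)*(-261 + 4))/((4/(-7 - 3))) = (-671*(-257))/((4/(-10))) = 172447/((4*(-⅒))) = 172447/(-⅖) = 172447*(-5/2) = -862235/2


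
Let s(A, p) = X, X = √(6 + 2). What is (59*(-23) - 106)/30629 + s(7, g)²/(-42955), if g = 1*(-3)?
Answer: -63088197/1315668695 ≈ -0.047951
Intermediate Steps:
g = -3
X = 2*√2 (X = √8 = 2*√2 ≈ 2.8284)
s(A, p) = 2*√2
(59*(-23) - 106)/30629 + s(7, g)²/(-42955) = (59*(-23) - 106)/30629 + (2*√2)²/(-42955) = (-1357 - 106)*(1/30629) + 8*(-1/42955) = -1463*1/30629 - 8/42955 = -1463/30629 - 8/42955 = -63088197/1315668695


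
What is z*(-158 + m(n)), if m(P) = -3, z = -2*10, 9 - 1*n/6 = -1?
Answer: 3220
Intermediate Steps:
n = 60 (n = 54 - 6*(-1) = 54 + 6 = 60)
z = -20
z*(-158 + m(n)) = -20*(-158 - 3) = -20*(-161) = 3220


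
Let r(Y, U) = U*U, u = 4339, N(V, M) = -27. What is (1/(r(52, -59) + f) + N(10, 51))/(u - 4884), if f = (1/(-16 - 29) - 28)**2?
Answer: 233254917/4708334570 ≈ 0.049541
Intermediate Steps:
r(Y, U) = U**2
f = 1590121/2025 (f = (1/(-45) - 28)**2 = (-1/45 - 28)**2 = (-1261/45)**2 = 1590121/2025 ≈ 785.25)
(1/(r(52, -59) + f) + N(10, 51))/(u - 4884) = (1/((-59)**2 + 1590121/2025) - 27)/(4339 - 4884) = (1/(3481 + 1590121/2025) - 27)/(-545) = (1/(8639146/2025) - 27)*(-1/545) = (2025/8639146 - 27)*(-1/545) = -233254917/8639146*(-1/545) = 233254917/4708334570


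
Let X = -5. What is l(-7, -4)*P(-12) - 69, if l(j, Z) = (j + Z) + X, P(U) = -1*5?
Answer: 11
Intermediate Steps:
P(U) = -5
l(j, Z) = -5 + Z + j (l(j, Z) = (j + Z) - 5 = (Z + j) - 5 = -5 + Z + j)
l(-7, -4)*P(-12) - 69 = (-5 - 4 - 7)*(-5) - 69 = -16*(-5) - 69 = 80 - 69 = 11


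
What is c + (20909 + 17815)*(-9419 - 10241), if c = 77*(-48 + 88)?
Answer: -761310760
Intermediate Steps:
c = 3080 (c = 77*40 = 3080)
c + (20909 + 17815)*(-9419 - 10241) = 3080 + (20909 + 17815)*(-9419 - 10241) = 3080 + 38724*(-19660) = 3080 - 761313840 = -761310760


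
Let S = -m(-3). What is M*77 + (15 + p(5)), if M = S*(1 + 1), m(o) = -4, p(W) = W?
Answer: 636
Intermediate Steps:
S = 4 (S = -1*(-4) = 4)
M = 8 (M = 4*(1 + 1) = 4*2 = 8)
M*77 + (15 + p(5)) = 8*77 + (15 + 5) = 616 + 20 = 636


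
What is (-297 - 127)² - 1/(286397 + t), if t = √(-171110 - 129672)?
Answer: 14745864356598019/82023542391 + I*√300782/82023542391 ≈ 1.7978e+5 + 6.6863e-9*I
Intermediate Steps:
t = I*√300782 (t = √(-300782) = I*√300782 ≈ 548.44*I)
(-297 - 127)² - 1/(286397 + t) = (-297 - 127)² - 1/(286397 + I*√300782) = (-424)² - 1/(286397 + I*√300782) = 179776 - 1/(286397 + I*√300782)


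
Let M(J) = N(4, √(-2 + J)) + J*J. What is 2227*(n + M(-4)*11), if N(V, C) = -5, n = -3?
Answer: 262786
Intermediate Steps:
M(J) = -5 + J² (M(J) = -5 + J*J = -5 + J²)
2227*(n + M(-4)*11) = 2227*(-3 + (-5 + (-4)²)*11) = 2227*(-3 + (-5 + 16)*11) = 2227*(-3 + 11*11) = 2227*(-3 + 121) = 2227*118 = 262786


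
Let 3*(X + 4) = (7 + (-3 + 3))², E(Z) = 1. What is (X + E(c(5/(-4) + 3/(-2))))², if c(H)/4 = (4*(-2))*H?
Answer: 1600/9 ≈ 177.78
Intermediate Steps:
c(H) = -32*H (c(H) = 4*((4*(-2))*H) = 4*(-8*H) = -32*H)
X = 37/3 (X = -4 + (7 + (-3 + 3))²/3 = -4 + (7 + 0)²/3 = -4 + (⅓)*7² = -4 + (⅓)*49 = -4 + 49/3 = 37/3 ≈ 12.333)
(X + E(c(5/(-4) + 3/(-2))))² = (37/3 + 1)² = (40/3)² = 1600/9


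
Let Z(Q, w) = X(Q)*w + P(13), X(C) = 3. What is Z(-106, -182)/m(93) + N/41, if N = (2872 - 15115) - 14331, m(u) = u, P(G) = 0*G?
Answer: -831256/1271 ≈ -654.02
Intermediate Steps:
P(G) = 0
Z(Q, w) = 3*w (Z(Q, w) = 3*w + 0 = 3*w)
N = -26574 (N = -12243 - 14331 = -26574)
Z(-106, -182)/m(93) + N/41 = (3*(-182))/93 - 26574/41 = -546*1/93 - 26574*1/41 = -182/31 - 26574/41 = -831256/1271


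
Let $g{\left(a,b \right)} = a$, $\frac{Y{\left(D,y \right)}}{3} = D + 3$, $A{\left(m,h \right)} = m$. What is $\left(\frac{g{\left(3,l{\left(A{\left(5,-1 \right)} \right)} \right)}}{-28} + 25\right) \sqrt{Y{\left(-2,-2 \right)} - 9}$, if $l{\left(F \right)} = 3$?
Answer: $\frac{697 i \sqrt{6}}{28} \approx 60.975 i$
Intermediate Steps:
$Y{\left(D,y \right)} = 9 + 3 D$ ($Y{\left(D,y \right)} = 3 \left(D + 3\right) = 3 \left(3 + D\right) = 9 + 3 D$)
$\left(\frac{g{\left(3,l{\left(A{\left(5,-1 \right)} \right)} \right)}}{-28} + 25\right) \sqrt{Y{\left(-2,-2 \right)} - 9} = \left(\frac{3}{-28} + 25\right) \sqrt{\left(9 + 3 \left(-2\right)\right) - 9} = \left(3 \left(- \frac{1}{28}\right) + 25\right) \sqrt{\left(9 - 6\right) - 9} = \left(- \frac{3}{28} + 25\right) \sqrt{3 - 9} = \frac{697 \sqrt{-6}}{28} = \frac{697 i \sqrt{6}}{28}$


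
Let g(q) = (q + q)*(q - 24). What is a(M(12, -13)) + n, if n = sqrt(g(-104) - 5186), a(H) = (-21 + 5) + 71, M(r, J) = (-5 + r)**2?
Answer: 55 + 3*sqrt(2382) ≈ 201.42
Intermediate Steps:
g(q) = 2*q*(-24 + q) (g(q) = (2*q)*(-24 + q) = 2*q*(-24 + q))
a(H) = 55 (a(H) = -16 + 71 = 55)
n = 3*sqrt(2382) (n = sqrt(2*(-104)*(-24 - 104) - 5186) = sqrt(2*(-104)*(-128) - 5186) = sqrt(26624 - 5186) = sqrt(21438) = 3*sqrt(2382) ≈ 146.42)
a(M(12, -13)) + n = 55 + 3*sqrt(2382)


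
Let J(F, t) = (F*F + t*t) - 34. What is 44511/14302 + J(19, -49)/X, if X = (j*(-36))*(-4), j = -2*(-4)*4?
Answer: 15257659/4118976 ≈ 3.7042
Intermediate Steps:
j = 32 (j = 8*4 = 32)
J(F, t) = -34 + F**2 + t**2 (J(F, t) = (F**2 + t**2) - 34 = -34 + F**2 + t**2)
X = 4608 (X = (32*(-36))*(-4) = -1152*(-4) = 4608)
44511/14302 + J(19, -49)/X = 44511/14302 + (-34 + 19**2 + (-49)**2)/4608 = 44511*(1/14302) + (-34 + 361 + 2401)*(1/4608) = 44511/14302 + 2728*(1/4608) = 44511/14302 + 341/576 = 15257659/4118976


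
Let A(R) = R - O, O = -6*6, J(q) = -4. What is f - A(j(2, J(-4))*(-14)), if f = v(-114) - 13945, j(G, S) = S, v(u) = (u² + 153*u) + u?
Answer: -18597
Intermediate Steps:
v(u) = u² + 154*u
O = -36
A(R) = 36 + R (A(R) = R - 1*(-36) = R + 36 = 36 + R)
f = -18505 (f = -114*(154 - 114) - 13945 = -114*40 - 13945 = -4560 - 13945 = -18505)
f - A(j(2, J(-4))*(-14)) = -18505 - (36 - 4*(-14)) = -18505 - (36 + 56) = -18505 - 1*92 = -18505 - 92 = -18597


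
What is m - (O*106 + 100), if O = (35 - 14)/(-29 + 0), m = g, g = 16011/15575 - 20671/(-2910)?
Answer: -3972025657/262874850 ≈ -15.110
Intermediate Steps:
g = 73708567/9064650 (g = 16011*(1/15575) - 20671*(-1/2910) = 16011/15575 + 20671/2910 = 73708567/9064650 ≈ 8.1314)
m = 73708567/9064650 ≈ 8.1314
O = -21/29 (O = 21/(-29) = 21*(-1/29) = -21/29 ≈ -0.72414)
m - (O*106 + 100) = 73708567/9064650 - (-21/29*106 + 100) = 73708567/9064650 - (-2226/29 + 100) = 73708567/9064650 - 1*674/29 = 73708567/9064650 - 674/29 = -3972025657/262874850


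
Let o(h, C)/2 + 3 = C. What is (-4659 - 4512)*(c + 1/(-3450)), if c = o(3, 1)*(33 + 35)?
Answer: 2868691857/1150 ≈ 2.4945e+6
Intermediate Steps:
o(h, C) = -6 + 2*C
c = -272 (c = (-6 + 2*1)*(33 + 35) = (-6 + 2)*68 = -4*68 = -272)
(-4659 - 4512)*(c + 1/(-3450)) = (-4659 - 4512)*(-272 + 1/(-3450)) = -9171*(-272 - 1/3450) = -9171*(-938401/3450) = 2868691857/1150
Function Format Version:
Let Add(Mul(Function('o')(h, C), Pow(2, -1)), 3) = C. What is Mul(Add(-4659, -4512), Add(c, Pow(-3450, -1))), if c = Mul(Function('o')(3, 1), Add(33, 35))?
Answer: Rational(2868691857, 1150) ≈ 2.4945e+6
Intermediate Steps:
Function('o')(h, C) = Add(-6, Mul(2, C))
c = -272 (c = Mul(Add(-6, Mul(2, 1)), Add(33, 35)) = Mul(Add(-6, 2), 68) = Mul(-4, 68) = -272)
Mul(Add(-4659, -4512), Add(c, Pow(-3450, -1))) = Mul(Add(-4659, -4512), Add(-272, Pow(-3450, -1))) = Mul(-9171, Add(-272, Rational(-1, 3450))) = Mul(-9171, Rational(-938401, 3450)) = Rational(2868691857, 1150)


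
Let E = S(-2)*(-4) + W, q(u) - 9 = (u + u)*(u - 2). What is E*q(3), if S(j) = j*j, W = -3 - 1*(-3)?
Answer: -240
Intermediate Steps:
W = 0 (W = -3 + 3 = 0)
S(j) = j**2
q(u) = 9 + 2*u*(-2 + u) (q(u) = 9 + (u + u)*(u - 2) = 9 + (2*u)*(-2 + u) = 9 + 2*u*(-2 + u))
E = -16 (E = (-2)**2*(-4) + 0 = 4*(-4) + 0 = -16 + 0 = -16)
E*q(3) = -16*(9 - 4*3 + 2*3**2) = -16*(9 - 12 + 2*9) = -16*(9 - 12 + 18) = -16*15 = -240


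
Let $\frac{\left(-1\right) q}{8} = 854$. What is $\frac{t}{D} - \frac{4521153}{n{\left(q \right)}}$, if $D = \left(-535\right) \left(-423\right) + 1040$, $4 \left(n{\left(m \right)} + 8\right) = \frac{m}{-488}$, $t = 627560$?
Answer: $\frac{137048580374}{136407} \approx 1.0047 \cdot 10^{6}$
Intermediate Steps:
$q = -6832$ ($q = \left(-8\right) 854 = -6832$)
$n{\left(m \right)} = -8 - \frac{m}{1952}$ ($n{\left(m \right)} = -8 + \frac{m \frac{1}{-488}}{4} = -8 + \frac{m \left(- \frac{1}{488}\right)}{4} = -8 + \frac{\left(- \frac{1}{488}\right) m}{4} = -8 - \frac{m}{1952}$)
$D = 227345$ ($D = 226305 + 1040 = 227345$)
$\frac{t}{D} - \frac{4521153}{n{\left(q \right)}} = \frac{627560}{227345} - \frac{4521153}{-8 - - \frac{7}{2}} = 627560 \cdot \frac{1}{227345} - \frac{4521153}{-8 + \frac{7}{2}} = \frac{125512}{45469} - \frac{4521153}{- \frac{9}{2}} = \frac{125512}{45469} - - \frac{3014102}{3} = \frac{125512}{45469} + \frac{3014102}{3} = \frac{137048580374}{136407}$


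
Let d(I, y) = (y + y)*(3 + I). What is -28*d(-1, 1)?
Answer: -112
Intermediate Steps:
d(I, y) = 2*y*(3 + I) (d(I, y) = (2*y)*(3 + I) = 2*y*(3 + I))
-28*d(-1, 1) = -56*(3 - 1) = -56*2 = -28*4 = -112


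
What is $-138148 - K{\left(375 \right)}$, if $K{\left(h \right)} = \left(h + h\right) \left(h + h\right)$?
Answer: $-700648$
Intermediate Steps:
$K{\left(h \right)} = 4 h^{2}$ ($K{\left(h \right)} = 2 h 2 h = 4 h^{2}$)
$-138148 - K{\left(375 \right)} = -138148 - 4 \cdot 375^{2} = -138148 - 4 \cdot 140625 = -138148 - 562500 = -700648$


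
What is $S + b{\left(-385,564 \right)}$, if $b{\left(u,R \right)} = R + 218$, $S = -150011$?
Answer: $-149229$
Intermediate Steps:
$b{\left(u,R \right)} = 218 + R$
$S + b{\left(-385,564 \right)} = -150011 + \left(218 + 564\right) = -150011 + 782 = -149229$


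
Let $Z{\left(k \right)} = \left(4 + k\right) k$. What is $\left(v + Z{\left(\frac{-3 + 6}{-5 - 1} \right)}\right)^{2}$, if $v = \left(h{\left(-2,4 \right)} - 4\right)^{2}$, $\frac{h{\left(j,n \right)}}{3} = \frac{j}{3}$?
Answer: $\frac{18769}{16} \approx 1173.1$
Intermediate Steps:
$h{\left(j,n \right)} = j$ ($h{\left(j,n \right)} = 3 \frac{j}{3} = j$)
$Z{\left(k \right)} = k \left(4 + k\right)$
$v = 36$ ($v = \left(-2 - 4\right)^{2} = \left(-6\right)^{2} = 36$)
$\left(v + Z{\left(\frac{-3 + 6}{-5 - 1} \right)}\right)^{2} = \left(36 + \frac{-3 + 6}{-5 - 1} \left(4 + \frac{-3 + 6}{-5 - 1}\right)\right)^{2} = \left(36 + \frac{3}{-6} \left(4 + \frac{3}{-6}\right)\right)^{2} = \left(36 + 3 \left(- \frac{1}{6}\right) \left(4 + 3 \left(- \frac{1}{6}\right)\right)\right)^{2} = \left(36 - \frac{4 - \frac{1}{2}}{2}\right)^{2} = \left(36 - \frac{7}{4}\right)^{2} = \left(\frac{137}{4}\right)^{2} = \frac{18769}{16}$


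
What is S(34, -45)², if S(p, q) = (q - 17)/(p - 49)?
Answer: 3844/225 ≈ 17.084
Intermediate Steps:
S(p, q) = (-17 + q)/(-49 + p)
S(34, -45)² = ((-17 - 45)/(-49 + 34))² = (-62/(-15))² = (-1/15*(-62))² = (62/15)² = 3844/225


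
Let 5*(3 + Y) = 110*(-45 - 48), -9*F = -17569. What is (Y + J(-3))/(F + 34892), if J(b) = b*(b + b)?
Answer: -18279/331597 ≈ -0.055124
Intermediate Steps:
F = 17569/9 (F = -1/9*(-17569) = 17569/9 ≈ 1952.1)
Y = -2049 (Y = -3 + (110*(-45 - 48))/5 = -3 + (110*(-93))/5 = -3 + (1/5)*(-10230) = -3 - 2046 = -2049)
J(b) = 2*b**2 (J(b) = b*(2*b) = 2*b**2)
(Y + J(-3))/(F + 34892) = (-2049 + 2*(-3)**2)/(17569/9 + 34892) = (-2049 + 2*9)/(331597/9) = (-2049 + 18)*(9/331597) = -2031*9/331597 = -18279/331597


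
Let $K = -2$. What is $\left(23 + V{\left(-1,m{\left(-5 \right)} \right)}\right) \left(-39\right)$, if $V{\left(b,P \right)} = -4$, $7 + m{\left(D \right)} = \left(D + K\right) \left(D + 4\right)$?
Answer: $-741$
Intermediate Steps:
$m{\left(D \right)} = -7 + \left(-2 + D\right) \left(4 + D\right)$ ($m{\left(D \right)} = -7 + \left(D - 2\right) \left(D + 4\right) = -7 + \left(-2 + D\right) \left(4 + D\right)$)
$\left(23 + V{\left(-1,m{\left(-5 \right)} \right)}\right) \left(-39\right) = \left(23 - 4\right) \left(-39\right) = 19 \left(-39\right) = -741$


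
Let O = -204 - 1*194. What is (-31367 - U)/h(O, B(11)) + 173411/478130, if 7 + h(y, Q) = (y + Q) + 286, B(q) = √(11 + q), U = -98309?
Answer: -422930953179/751142230 - 7438*√22/1571 ≈ -585.26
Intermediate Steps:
O = -398 (O = -204 - 194 = -398)
h(y, Q) = 279 + Q + y (h(y, Q) = -7 + ((y + Q) + 286) = -7 + ((Q + y) + 286) = -7 + (286 + Q + y) = 279 + Q + y)
(-31367 - U)/h(O, B(11)) + 173411/478130 = (-31367 - 1*(-98309))/(279 + √(11 + 11) - 398) + 173411/478130 = (-31367 + 98309)/(279 + √22 - 398) + 173411*(1/478130) = 66942/(-119 + √22) + 173411/478130 = 173411/478130 + 66942/(-119 + √22)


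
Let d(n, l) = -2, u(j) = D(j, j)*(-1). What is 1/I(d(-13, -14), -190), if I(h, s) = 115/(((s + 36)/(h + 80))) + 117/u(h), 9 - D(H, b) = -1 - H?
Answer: -616/44889 ≈ -0.013723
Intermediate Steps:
D(H, b) = 10 + H (D(H, b) = 9 - (-1 - H) = 9 + (1 + H) = 10 + H)
u(j) = -10 - j (u(j) = (10 + j)*(-1) = -10 - j)
I(h, s) = 117/(-10 - h) + 115*(80 + h)/(36 + s) (I(h, s) = 115/(((s + 36)/(h + 80))) + 117/(-10 - h) = 115/(((36 + s)/(80 + h))) + 117/(-10 - h) = 115*((80 + h)/(36 + s)) + 117/(-10 - h) = 115*(80 + h)/(36 + s) + 117/(-10 - h) = 117/(-10 - h) + 115*(80 + h)/(36 + s))
1/I(d(-13, -14), -190) = 1/((87788 - 117*(-190) + 9200*(-2) + 115*(-2)*(10 - 2))/((10 - 2)*(36 - 190))) = 1/((87788 + 22230 - 18400 + 115*(-2)*8)/(8*(-154))) = 1/((⅛)*(-1/154)*(87788 + 22230 - 18400 - 1840)) = 1/((⅛)*(-1/154)*89778) = 1/(-44889/616) = -616/44889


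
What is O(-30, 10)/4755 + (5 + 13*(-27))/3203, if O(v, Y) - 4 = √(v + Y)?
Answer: -1632418/15230265 + 2*I*√5/4755 ≈ -0.10718 + 0.00094051*I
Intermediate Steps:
O(v, Y) = 4 + √(Y + v) (O(v, Y) = 4 + √(v + Y) = 4 + √(Y + v))
O(-30, 10)/4755 + (5 + 13*(-27))/3203 = (4 + √(10 - 30))/4755 + (5 + 13*(-27))/3203 = (4 + √(-20))*(1/4755) + (5 - 351)*(1/3203) = (4 + 2*I*√5)*(1/4755) - 346*1/3203 = (4/4755 + 2*I*√5/4755) - 346/3203 = -1632418/15230265 + 2*I*√5/4755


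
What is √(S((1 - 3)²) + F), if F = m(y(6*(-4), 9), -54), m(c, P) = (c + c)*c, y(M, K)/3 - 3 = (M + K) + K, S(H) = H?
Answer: √166 ≈ 12.884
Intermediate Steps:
y(M, K) = 9 + 3*M + 6*K (y(M, K) = 9 + 3*((M + K) + K) = 9 + 3*((K + M) + K) = 9 + 3*(M + 2*K) = 9 + (3*M + 6*K) = 9 + 3*M + 6*K)
m(c, P) = 2*c² (m(c, P) = (2*c)*c = 2*c²)
F = 162 (F = 2*(9 + 3*(6*(-4)) + 6*9)² = 2*(9 + 3*(-24) + 54)² = 2*(9 - 72 + 54)² = 2*(-9)² = 2*81 = 162)
√(S((1 - 3)²) + F) = √((1 - 3)² + 162) = √((-2)² + 162) = √(4 + 162) = √166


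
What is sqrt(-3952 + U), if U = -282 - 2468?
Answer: I*sqrt(6702) ≈ 81.866*I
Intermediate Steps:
U = -2750
sqrt(-3952 + U) = sqrt(-3952 - 2750) = sqrt(-6702) = I*sqrt(6702)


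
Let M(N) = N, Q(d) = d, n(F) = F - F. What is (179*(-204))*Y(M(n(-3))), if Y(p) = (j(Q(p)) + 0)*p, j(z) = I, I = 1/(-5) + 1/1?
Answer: 0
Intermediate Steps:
n(F) = 0
I = ⅘ (I = 1*(-⅕) + 1*1 = -⅕ + 1 = ⅘ ≈ 0.80000)
j(z) = ⅘
Y(p) = 4*p/5 (Y(p) = (⅘ + 0)*p = 4*p/5)
(179*(-204))*Y(M(n(-3))) = (179*(-204))*((⅘)*0) = -36516*0 = 0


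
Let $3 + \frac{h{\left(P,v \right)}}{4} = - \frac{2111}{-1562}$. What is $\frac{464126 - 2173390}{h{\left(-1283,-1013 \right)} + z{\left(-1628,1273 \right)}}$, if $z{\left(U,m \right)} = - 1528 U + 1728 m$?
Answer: $- \frac{667467592}{1830399009} \approx -0.36466$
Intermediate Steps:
$h{\left(P,v \right)} = - \frac{5150}{781}$ ($h{\left(P,v \right)} = -12 + 4 \left(- \frac{2111}{-1562}\right) = -12 + 4 \left(\left(-2111\right) \left(- \frac{1}{1562}\right)\right) = -12 + 4 \cdot \frac{2111}{1562} = -12 + \frac{4222}{781} = - \frac{5150}{781}$)
$\frac{464126 - 2173390}{h{\left(-1283,-1013 \right)} + z{\left(-1628,1273 \right)}} = \frac{464126 - 2173390}{- \frac{5150}{781} + \left(\left(-1528\right) \left(-1628\right) + 1728 \cdot 1273\right)} = - \frac{1709264}{- \frac{5150}{781} + \left(2487584 + 2199744\right)} = - \frac{1709264}{- \frac{5150}{781} + 4687328} = - \frac{1709264}{\frac{3660798018}{781}} = \left(-1709264\right) \frac{781}{3660798018} = - \frac{667467592}{1830399009}$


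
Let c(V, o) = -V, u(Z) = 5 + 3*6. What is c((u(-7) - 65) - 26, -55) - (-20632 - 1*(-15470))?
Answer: 5230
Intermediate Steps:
u(Z) = 23 (u(Z) = 5 + 18 = 23)
c((u(-7) - 65) - 26, -55) - (-20632 - 1*(-15470)) = -((23 - 65) - 26) - (-20632 - 1*(-15470)) = -(-42 - 26) - (-20632 + 15470) = -1*(-68) - 1*(-5162) = 68 + 5162 = 5230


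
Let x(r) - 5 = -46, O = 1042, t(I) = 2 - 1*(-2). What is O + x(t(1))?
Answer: 1001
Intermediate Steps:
t(I) = 4 (t(I) = 2 + 2 = 4)
x(r) = -41 (x(r) = 5 - 46 = -41)
O + x(t(1)) = 1042 - 41 = 1001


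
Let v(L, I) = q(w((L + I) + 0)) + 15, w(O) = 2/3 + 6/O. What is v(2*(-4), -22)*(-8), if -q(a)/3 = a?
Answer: -544/5 ≈ -108.80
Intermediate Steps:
w(O) = ⅔ + 6/O (w(O) = 2*(⅓) + 6/O = ⅔ + 6/O)
q(a) = -3*a
v(L, I) = 13 - 18/(I + L) (v(L, I) = -3*(⅔ + 6/((L + I) + 0)) + 15 = -3*(⅔ + 6/((I + L) + 0)) + 15 = -3*(⅔ + 6/(I + L)) + 15 = (-2 - 18/(I + L)) + 15 = 13 - 18/(I + L))
v(2*(-4), -22)*(-8) = ((-18 + 13*(-22) + 13*(2*(-4)))/(-22 + 2*(-4)))*(-8) = ((-18 - 286 + 13*(-8))/(-22 - 8))*(-8) = ((-18 - 286 - 104)/(-30))*(-8) = -1/30*(-408)*(-8) = (68/5)*(-8) = -544/5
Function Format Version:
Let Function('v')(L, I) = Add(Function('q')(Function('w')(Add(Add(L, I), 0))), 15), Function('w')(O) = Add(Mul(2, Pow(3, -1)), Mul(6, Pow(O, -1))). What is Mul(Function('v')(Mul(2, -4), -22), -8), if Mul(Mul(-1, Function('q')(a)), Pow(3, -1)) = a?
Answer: Rational(-544, 5) ≈ -108.80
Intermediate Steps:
Function('w')(O) = Add(Rational(2, 3), Mul(6, Pow(O, -1))) (Function('w')(O) = Add(Mul(2, Rational(1, 3)), Mul(6, Pow(O, -1))) = Add(Rational(2, 3), Mul(6, Pow(O, -1))))
Function('q')(a) = Mul(-3, a)
Function('v')(L, I) = Add(13, Mul(-18, Pow(Add(I, L), -1))) (Function('v')(L, I) = Add(Mul(-3, Add(Rational(2, 3), Mul(6, Pow(Add(Add(L, I), 0), -1)))), 15) = Add(Mul(-3, Add(Rational(2, 3), Mul(6, Pow(Add(Add(I, L), 0), -1)))), 15) = Add(Mul(-3, Add(Rational(2, 3), Mul(6, Pow(Add(I, L), -1)))), 15) = Add(Add(-2, Mul(-18, Pow(Add(I, L), -1))), 15) = Add(13, Mul(-18, Pow(Add(I, L), -1))))
Mul(Function('v')(Mul(2, -4), -22), -8) = Mul(Mul(Pow(Add(-22, Mul(2, -4)), -1), Add(-18, Mul(13, -22), Mul(13, Mul(2, -4)))), -8) = Mul(Mul(Pow(Add(-22, -8), -1), Add(-18, -286, Mul(13, -8))), -8) = Mul(Mul(Pow(-30, -1), Add(-18, -286, -104)), -8) = Mul(Mul(Rational(-1, 30), -408), -8) = Mul(Rational(68, 5), -8) = Rational(-544, 5)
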